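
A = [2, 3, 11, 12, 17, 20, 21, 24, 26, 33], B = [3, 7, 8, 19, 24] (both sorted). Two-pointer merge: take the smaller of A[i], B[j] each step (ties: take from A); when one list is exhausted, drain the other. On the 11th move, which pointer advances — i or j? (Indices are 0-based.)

i

i=0 j=0: A[i]=2<=B[j]=3 take 2, i++
i=1 j=0: A[i]=3<=B[j]=3 take 3, i++
i=2 j=0: A[i]=11>B[j]=3 take 3, j++
i=2 j=1: A[i]=11>B[j]=7 take 7, j++
i=2 j=2: A[i]=11>B[j]=8 take 8, j++
i=2 j=3: A[i]=11<=B[j]=19 take 11, i++
i=3 j=3: A[i]=12<=B[j]=19 take 12, i++
i=4 j=3: A[i]=17<=B[j]=19 take 17, i++
i=5 j=3: A[i]=20>B[j]=19 take 19, j++
i=5 j=4: A[i]=20<=B[j]=24 take 20, i++
i=6 j=4: A[i]=21<=B[j]=24 take 21, i++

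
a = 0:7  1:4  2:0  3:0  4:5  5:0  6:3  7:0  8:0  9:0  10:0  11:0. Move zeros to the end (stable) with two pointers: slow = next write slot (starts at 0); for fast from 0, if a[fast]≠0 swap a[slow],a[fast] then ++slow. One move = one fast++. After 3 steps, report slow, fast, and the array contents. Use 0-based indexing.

slow=0 fast=0: a[fast]=7≠0 swap→a[0]=7, slow++,fast++
slow=1 fast=1: a[fast]=4≠0 swap→a[1]=4, slow++,fast++
slow=2 fast=2: a[fast]=0, fast++

slow=2, fast=3, a=[7, 4, 0, 0, 5, 0, 3, 0, 0, 0, 0, 0]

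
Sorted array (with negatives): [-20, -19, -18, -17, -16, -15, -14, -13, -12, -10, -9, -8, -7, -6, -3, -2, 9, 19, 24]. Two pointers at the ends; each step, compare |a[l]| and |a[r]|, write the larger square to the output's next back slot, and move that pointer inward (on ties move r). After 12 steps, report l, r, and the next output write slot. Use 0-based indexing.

l=10, r=16, next write slot=6

[0,18] |-20|<=|24| out[18]=576 → r--
[0,17] |-20|>|19| out[17]=400 → l++
[1,17] |-19|<=|19| out[16]=361 → r--
[1,16] |-19|>|9| out[15]=361 → l++
[2,16] |-18|>|9| out[14]=324 → l++
[3,16] |-17|>|9| out[13]=289 → l++
[4,16] |-16|>|9| out[12]=256 → l++
[5,16] |-15|>|9| out[11]=225 → l++
[6,16] |-14|>|9| out[10]=196 → l++
[7,16] |-13|>|9| out[9]=169 → l++
[8,16] |-12|>|9| out[8]=144 → l++
[9,16] |-10|>|9| out[7]=100 → l++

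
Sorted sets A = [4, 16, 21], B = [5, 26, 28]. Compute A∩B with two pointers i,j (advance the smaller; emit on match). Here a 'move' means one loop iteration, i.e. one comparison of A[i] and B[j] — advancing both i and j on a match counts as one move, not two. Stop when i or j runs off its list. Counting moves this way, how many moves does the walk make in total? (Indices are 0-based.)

4 moves

i=0 j=0: 4<5, i++
i=1 j=0: 16>5, j++
i=1 j=1: 16<26, i++
i=2 j=1: 21<26, i++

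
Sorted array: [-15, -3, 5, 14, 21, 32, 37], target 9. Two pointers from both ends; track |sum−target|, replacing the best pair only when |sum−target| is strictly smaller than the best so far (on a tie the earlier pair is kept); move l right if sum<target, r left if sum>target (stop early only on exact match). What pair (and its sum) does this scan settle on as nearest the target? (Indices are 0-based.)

pair (-3, 14) with sum 11 (|Δ|=2)

[0,6] -15+37=22 d=13 * → r--
[0,5] -15+32=17 d=8 * → r--
[0,4] -15+21=6 d=3 * → l++
[1,4] -3+21=18 d=9 → r--
[1,3] -3+14=11 d=2 * → r--
[1,2] -3+5=2 d=7 → l++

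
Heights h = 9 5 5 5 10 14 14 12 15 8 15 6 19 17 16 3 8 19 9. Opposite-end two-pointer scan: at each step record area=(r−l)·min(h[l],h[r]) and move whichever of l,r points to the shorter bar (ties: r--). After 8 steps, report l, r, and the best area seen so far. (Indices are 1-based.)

[1,19] min(9,9)*18=162 best=162 * → r--
[1,18] min(9,19)*17=153 best=162 → l++
[2,18] min(5,19)*16=80 best=162 → l++
[3,18] min(5,19)*15=75 best=162 → l++
[4,18] min(5,19)*14=70 best=162 → l++
[5,18] min(10,19)*13=130 best=162 → l++
[6,18] min(14,19)*12=168 best=168 * → l++
[7,18] min(14,19)*11=154 best=168 → l++

l=8, r=18, best area=168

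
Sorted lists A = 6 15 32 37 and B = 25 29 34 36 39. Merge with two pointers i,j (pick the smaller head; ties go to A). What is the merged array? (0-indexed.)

[6, 15, 25, 29, 32, 34, 36, 37, 39]

[i=0,j=0] A[i]=6<=B[j]=25 take 6 → i++
[i=1,j=0] A[i]=15<=B[j]=25 take 15 → i++
[i=2,j=0] A[i]=32>B[j]=25 take 25 → j++
[i=2,j=1] A[i]=32>B[j]=29 take 29 → j++
[i=2,j=2] A[i]=32<=B[j]=34 take 32 → i++
[i=3,j=2] A[i]=37>B[j]=34 take 34 → j++
[i=3,j=3] A[i]=37>B[j]=36 take 36 → j++
[i=3,j=4] A[i]=37<=B[j]=39 take 37 → i++
[i=4,j=4] A done, take B[j]=39 → j++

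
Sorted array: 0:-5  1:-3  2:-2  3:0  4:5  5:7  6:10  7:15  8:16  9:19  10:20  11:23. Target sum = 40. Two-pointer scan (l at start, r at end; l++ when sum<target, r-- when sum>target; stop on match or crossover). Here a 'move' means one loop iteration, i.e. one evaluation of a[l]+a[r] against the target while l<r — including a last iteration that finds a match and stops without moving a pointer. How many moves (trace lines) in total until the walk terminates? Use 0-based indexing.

[0,11] -5+23=18 <40 → l++
[1,11] -3+23=20 <40 → l++
[2,11] -2+23=21 <40 → l++
[3,11] 0+23=23 <40 → l++
[4,11] 5+23=28 <40 → l++
[5,11] 7+23=30 <40 → l++
[6,11] 10+23=33 <40 → l++
[7,11] 15+23=38 <40 → l++
[8,11] 16+23=39 <40 → l++
[9,11] 19+23=42 >40 → r--
[9,10] 19+20=39 <40 → l++

11 moves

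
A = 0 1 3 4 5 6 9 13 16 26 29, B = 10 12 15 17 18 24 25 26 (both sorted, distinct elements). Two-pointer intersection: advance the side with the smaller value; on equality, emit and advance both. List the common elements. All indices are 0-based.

intersection = [26]

i=0 j=0: 0<10, i++
i=1 j=0: 1<10, i++
i=2 j=0: 3<10, i++
i=3 j=0: 4<10, i++
i=4 j=0: 5<10, i++
i=5 j=0: 6<10, i++
i=6 j=0: 9<10, i++
i=7 j=0: 13>10, j++
i=7 j=1: 13>12, j++
i=7 j=2: 13<15, i++
i=8 j=2: 16>15, j++
i=8 j=3: 16<17, i++
i=9 j=3: 26>17, j++
i=9 j=4: 26>18, j++
i=9 j=5: 26>24, j++
i=9 j=6: 26>25, j++
i=9 j=7: 26==26 emit, i++,j++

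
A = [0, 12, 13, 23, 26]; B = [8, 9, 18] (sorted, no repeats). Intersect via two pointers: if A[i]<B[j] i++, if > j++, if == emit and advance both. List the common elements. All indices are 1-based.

intersection = []

[i=1,j=1] 0<8 → i++
[i=2,j=1] 12>8 → j++
[i=2,j=2] 12>9 → j++
[i=2,j=3] 12<18 → i++
[i=3,j=3] 13<18 → i++
[i=4,j=3] 23>18 → j++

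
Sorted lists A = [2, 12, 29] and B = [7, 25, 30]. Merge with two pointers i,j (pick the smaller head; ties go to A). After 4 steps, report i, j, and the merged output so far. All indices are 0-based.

i=2, j=2, merged so far=[2, 7, 12, 25]

i=0 j=0: A[i]=2<=B[j]=7 take 2, i++
i=1 j=0: A[i]=12>B[j]=7 take 7, j++
i=1 j=1: A[i]=12<=B[j]=25 take 12, i++
i=2 j=1: A[i]=29>B[j]=25 take 25, j++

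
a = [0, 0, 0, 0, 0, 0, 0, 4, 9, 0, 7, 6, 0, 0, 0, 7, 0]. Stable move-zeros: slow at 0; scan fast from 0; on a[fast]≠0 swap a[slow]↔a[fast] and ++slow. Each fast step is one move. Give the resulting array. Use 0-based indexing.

slow=0 fast=0: a[fast]=0, fast++
slow=0 fast=1: a[fast]=0, fast++
slow=0 fast=2: a[fast]=0, fast++
slow=0 fast=3: a[fast]=0, fast++
slow=0 fast=4: a[fast]=0, fast++
slow=0 fast=5: a[fast]=0, fast++
slow=0 fast=6: a[fast]=0, fast++
slow=0 fast=7: a[fast]=4≠0 swap→a[0]=4, slow++,fast++
slow=1 fast=8: a[fast]=9≠0 swap→a[1]=9, slow++,fast++
slow=2 fast=9: a[fast]=0, fast++
slow=2 fast=10: a[fast]=7≠0 swap→a[2]=7, slow++,fast++
slow=3 fast=11: a[fast]=6≠0 swap→a[3]=6, slow++,fast++
slow=4 fast=12: a[fast]=0, fast++
slow=4 fast=13: a[fast]=0, fast++
slow=4 fast=14: a[fast]=0, fast++
slow=4 fast=15: a[fast]=7≠0 swap→a[4]=7, slow++,fast++
slow=5 fast=16: a[fast]=0, fast++

[4, 9, 7, 6, 7, 0, 0, 0, 0, 0, 0, 0, 0, 0, 0, 0, 0]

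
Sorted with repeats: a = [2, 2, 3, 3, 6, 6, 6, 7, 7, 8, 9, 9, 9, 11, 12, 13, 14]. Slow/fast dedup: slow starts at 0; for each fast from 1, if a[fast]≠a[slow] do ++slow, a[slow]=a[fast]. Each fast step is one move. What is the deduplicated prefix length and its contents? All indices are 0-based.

(s=0,f=1) a[fast]=2=a[slow] dup → fast++
(s=0,f=2) a[fast]=3≠a[slow]=2 write a[1]=3 → slow++,fast++
(s=1,f=3) a[fast]=3=a[slow] dup → fast++
(s=1,f=4) a[fast]=6≠a[slow]=3 write a[2]=6 → slow++,fast++
(s=2,f=5) a[fast]=6=a[slow] dup → fast++
(s=2,f=6) a[fast]=6=a[slow] dup → fast++
(s=2,f=7) a[fast]=7≠a[slow]=6 write a[3]=7 → slow++,fast++
(s=3,f=8) a[fast]=7=a[slow] dup → fast++
(s=3,f=9) a[fast]=8≠a[slow]=7 write a[4]=8 → slow++,fast++
(s=4,f=10) a[fast]=9≠a[slow]=8 write a[5]=9 → slow++,fast++
(s=5,f=11) a[fast]=9=a[slow] dup → fast++
(s=5,f=12) a[fast]=9=a[slow] dup → fast++
(s=5,f=13) a[fast]=11≠a[slow]=9 write a[6]=11 → slow++,fast++
(s=6,f=14) a[fast]=12≠a[slow]=11 write a[7]=12 → slow++,fast++
(s=7,f=15) a[fast]=13≠a[slow]=12 write a[8]=13 → slow++,fast++
(s=8,f=16) a[fast]=14≠a[slow]=13 write a[9]=14 → slow++,fast++

length 10; prefix = [2, 3, 6, 7, 8, 9, 11, 12, 13, 14]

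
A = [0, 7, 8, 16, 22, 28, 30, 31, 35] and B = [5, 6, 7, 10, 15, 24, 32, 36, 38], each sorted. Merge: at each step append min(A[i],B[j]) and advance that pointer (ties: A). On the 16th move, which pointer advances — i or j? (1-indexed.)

i

i=1 j=1: A[i]=0<=B[j]=5 take 0, i++
i=2 j=1: A[i]=7>B[j]=5 take 5, j++
i=2 j=2: A[i]=7>B[j]=6 take 6, j++
i=2 j=3: A[i]=7<=B[j]=7 take 7, i++
i=3 j=3: A[i]=8>B[j]=7 take 7, j++
i=3 j=4: A[i]=8<=B[j]=10 take 8, i++
i=4 j=4: A[i]=16>B[j]=10 take 10, j++
i=4 j=5: A[i]=16>B[j]=15 take 15, j++
i=4 j=6: A[i]=16<=B[j]=24 take 16, i++
i=5 j=6: A[i]=22<=B[j]=24 take 22, i++
i=6 j=6: A[i]=28>B[j]=24 take 24, j++
i=6 j=7: A[i]=28<=B[j]=32 take 28, i++
i=7 j=7: A[i]=30<=B[j]=32 take 30, i++
i=8 j=7: A[i]=31<=B[j]=32 take 31, i++
i=9 j=7: A[i]=35>B[j]=32 take 32, j++
i=9 j=8: A[i]=35<=B[j]=36 take 35, i++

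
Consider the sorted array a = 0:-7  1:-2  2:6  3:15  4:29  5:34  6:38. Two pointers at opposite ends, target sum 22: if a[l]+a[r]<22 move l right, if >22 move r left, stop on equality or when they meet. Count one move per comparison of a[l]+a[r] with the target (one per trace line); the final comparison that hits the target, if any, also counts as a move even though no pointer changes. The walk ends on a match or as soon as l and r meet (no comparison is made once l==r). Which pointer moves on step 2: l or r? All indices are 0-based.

l=0 r=6: -7+38=31 >22, r--
l=0 r=5: -7+34=27 >22, r--

r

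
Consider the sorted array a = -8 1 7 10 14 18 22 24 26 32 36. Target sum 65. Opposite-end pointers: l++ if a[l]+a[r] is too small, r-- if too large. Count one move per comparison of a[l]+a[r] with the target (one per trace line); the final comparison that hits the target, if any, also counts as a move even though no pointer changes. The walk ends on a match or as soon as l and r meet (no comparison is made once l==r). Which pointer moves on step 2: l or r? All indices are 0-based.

l=0 r=10: -8+36=28 <65, l++
l=1 r=10: 1+36=37 <65, l++

l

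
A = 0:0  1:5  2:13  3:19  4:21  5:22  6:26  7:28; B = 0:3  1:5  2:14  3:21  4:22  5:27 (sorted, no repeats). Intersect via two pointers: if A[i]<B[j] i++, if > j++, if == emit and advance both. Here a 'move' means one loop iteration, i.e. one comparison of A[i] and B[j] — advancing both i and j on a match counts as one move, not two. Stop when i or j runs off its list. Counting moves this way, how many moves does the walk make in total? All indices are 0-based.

[i=0,j=0] 0<3 → i++
[i=1,j=0] 5>3 → j++
[i=1,j=1] 5==5 emit → i++,j++
[i=2,j=2] 13<14 → i++
[i=3,j=2] 19>14 → j++
[i=3,j=3] 19<21 → i++
[i=4,j=3] 21==21 emit → i++,j++
[i=5,j=4] 22==22 emit → i++,j++
[i=6,j=5] 26<27 → i++
[i=7,j=5] 28>27 → j++

10 moves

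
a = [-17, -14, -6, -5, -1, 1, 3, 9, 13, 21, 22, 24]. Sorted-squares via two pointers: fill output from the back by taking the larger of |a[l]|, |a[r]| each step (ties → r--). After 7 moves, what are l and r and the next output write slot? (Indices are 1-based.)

l=1 r=12: |-17|<=|24| out[12]=576, r--
l=1 r=11: |-17|<=|22| out[11]=484, r--
l=1 r=10: |-17|<=|21| out[10]=441, r--
l=1 r=9: |-17|>|13| out[9]=289, l++
l=2 r=9: |-14|>|13| out[8]=196, l++
l=3 r=9: |-6|<=|13| out[7]=169, r--
l=3 r=8: |-6|<=|9| out[6]=81, r--

l=3, r=7, next write slot=5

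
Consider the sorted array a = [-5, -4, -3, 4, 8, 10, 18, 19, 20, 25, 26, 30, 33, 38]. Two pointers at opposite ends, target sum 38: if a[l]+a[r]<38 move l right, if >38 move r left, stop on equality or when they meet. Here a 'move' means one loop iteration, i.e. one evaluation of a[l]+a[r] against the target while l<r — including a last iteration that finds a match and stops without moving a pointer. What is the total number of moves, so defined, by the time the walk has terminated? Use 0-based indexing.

l=0 r=13: -5+38=33 <38, l++
l=1 r=13: -4+38=34 <38, l++
l=2 r=13: -3+38=35 <38, l++
l=3 r=13: 4+38=42 >38, r--
l=3 r=12: 4+33=37 <38, l++
l=4 r=12: 8+33=41 >38, r--
l=4 r=11: 8+30=38, found

7 moves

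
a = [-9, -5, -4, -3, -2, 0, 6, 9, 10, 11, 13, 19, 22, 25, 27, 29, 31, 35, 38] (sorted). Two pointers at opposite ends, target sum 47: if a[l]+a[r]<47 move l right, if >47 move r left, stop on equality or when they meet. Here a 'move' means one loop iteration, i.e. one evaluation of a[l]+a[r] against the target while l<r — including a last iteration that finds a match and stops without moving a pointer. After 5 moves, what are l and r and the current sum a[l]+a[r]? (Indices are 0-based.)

l=5, r=18, sum=38

l=0 r=18: -9+38=29 <47, l++
l=1 r=18: -5+38=33 <47, l++
l=2 r=18: -4+38=34 <47, l++
l=3 r=18: -3+38=35 <47, l++
l=4 r=18: -2+38=36 <47, l++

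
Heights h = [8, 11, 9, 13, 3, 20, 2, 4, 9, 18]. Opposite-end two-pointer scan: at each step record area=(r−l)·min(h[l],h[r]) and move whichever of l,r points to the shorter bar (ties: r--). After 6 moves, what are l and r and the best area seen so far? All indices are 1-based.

[1,10] min(8,18)*9=72 best=72 * → l++
[2,10] min(11,18)*8=88 best=88 * → l++
[3,10] min(9,18)*7=63 best=88 → l++
[4,10] min(13,18)*6=78 best=88 → l++
[5,10] min(3,18)*5=15 best=88 → l++
[6,10] min(20,18)*4=72 best=88 → r--

l=6, r=9, best area=88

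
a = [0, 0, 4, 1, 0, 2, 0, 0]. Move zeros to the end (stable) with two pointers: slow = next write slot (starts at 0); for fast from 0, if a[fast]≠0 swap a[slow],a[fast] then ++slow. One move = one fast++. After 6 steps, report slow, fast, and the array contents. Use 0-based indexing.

(s=0,f=0) a[fast]=0 → fast++
(s=0,f=1) a[fast]=0 → fast++
(s=0,f=2) a[fast]=4≠0 swap→a[0]=4 → slow++,fast++
(s=1,f=3) a[fast]=1≠0 swap→a[1]=1 → slow++,fast++
(s=2,f=4) a[fast]=0 → fast++
(s=2,f=5) a[fast]=2≠0 swap→a[2]=2 → slow++,fast++

slow=3, fast=6, a=[4, 1, 2, 0, 0, 0, 0, 0]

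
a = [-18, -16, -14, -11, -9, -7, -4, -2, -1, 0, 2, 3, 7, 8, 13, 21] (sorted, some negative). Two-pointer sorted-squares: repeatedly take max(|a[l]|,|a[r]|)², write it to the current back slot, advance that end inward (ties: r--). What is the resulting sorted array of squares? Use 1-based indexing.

[0, 1, 4, 4, 9, 16, 49, 49, 64, 81, 121, 169, 196, 256, 324, 441]

l=1 r=16: |-18|<=|21| out[16]=441, r--
l=1 r=15: |-18|>|13| out[15]=324, l++
l=2 r=15: |-16|>|13| out[14]=256, l++
l=3 r=15: |-14|>|13| out[13]=196, l++
l=4 r=15: |-11|<=|13| out[12]=169, r--
l=4 r=14: |-11|>|8| out[11]=121, l++
l=5 r=14: |-9|>|8| out[10]=81, l++
l=6 r=14: |-7|<=|8| out[9]=64, r--
l=6 r=13: |-7|<=|7| out[8]=49, r--
l=6 r=12: |-7|>|3| out[7]=49, l++
l=7 r=12: |-4|>|3| out[6]=16, l++
l=8 r=12: |-2|<=|3| out[5]=9, r--
l=8 r=11: |-2|<=|2| out[4]=4, r--
l=8 r=10: |-2|>|0| out[3]=4, l++
l=9 r=10: |-1|>|0| out[2]=1, l++
l=10 r=10: |0|<=|0| out[1]=0, r--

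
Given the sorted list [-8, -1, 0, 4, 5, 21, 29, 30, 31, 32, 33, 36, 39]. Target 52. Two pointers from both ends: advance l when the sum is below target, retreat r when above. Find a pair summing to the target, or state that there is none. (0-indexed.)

(21, 31)

[0,12] -8+39=31 <52 → l++
[1,12] -1+39=38 <52 → l++
[2,12] 0+39=39 <52 → l++
[3,12] 4+39=43 <52 → l++
[4,12] 5+39=44 <52 → l++
[5,12] 21+39=60 >52 → r--
[5,11] 21+36=57 >52 → r--
[5,10] 21+33=54 >52 → r--
[5,9] 21+32=53 >52 → r--
[5,8] 21+31=52 → found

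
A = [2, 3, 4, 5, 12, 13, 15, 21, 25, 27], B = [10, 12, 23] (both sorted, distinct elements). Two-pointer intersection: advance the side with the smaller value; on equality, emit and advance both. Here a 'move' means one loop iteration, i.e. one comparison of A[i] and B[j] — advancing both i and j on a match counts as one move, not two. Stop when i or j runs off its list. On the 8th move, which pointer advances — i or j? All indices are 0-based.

i

[i=0,j=0] 2<10 → i++
[i=1,j=0] 3<10 → i++
[i=2,j=0] 4<10 → i++
[i=3,j=0] 5<10 → i++
[i=4,j=0] 12>10 → j++
[i=4,j=1] 12==12 emit → i++,j++
[i=5,j=2] 13<23 → i++
[i=6,j=2] 15<23 → i++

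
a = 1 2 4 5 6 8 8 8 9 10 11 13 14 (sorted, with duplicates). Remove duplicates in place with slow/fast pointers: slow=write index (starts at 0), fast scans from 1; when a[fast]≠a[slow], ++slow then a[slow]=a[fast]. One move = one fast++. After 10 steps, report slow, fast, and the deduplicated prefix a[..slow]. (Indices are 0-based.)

slow=8, fast=11, prefix=[1, 2, 4, 5, 6, 8, 9, 10, 11]

(s=0,f=1) a[fast]=2≠a[slow]=1 write a[1]=2 → slow++,fast++
(s=1,f=2) a[fast]=4≠a[slow]=2 write a[2]=4 → slow++,fast++
(s=2,f=3) a[fast]=5≠a[slow]=4 write a[3]=5 → slow++,fast++
(s=3,f=4) a[fast]=6≠a[slow]=5 write a[4]=6 → slow++,fast++
(s=4,f=5) a[fast]=8≠a[slow]=6 write a[5]=8 → slow++,fast++
(s=5,f=6) a[fast]=8=a[slow] dup → fast++
(s=5,f=7) a[fast]=8=a[slow] dup → fast++
(s=5,f=8) a[fast]=9≠a[slow]=8 write a[6]=9 → slow++,fast++
(s=6,f=9) a[fast]=10≠a[slow]=9 write a[7]=10 → slow++,fast++
(s=7,f=10) a[fast]=11≠a[slow]=10 write a[8]=11 → slow++,fast++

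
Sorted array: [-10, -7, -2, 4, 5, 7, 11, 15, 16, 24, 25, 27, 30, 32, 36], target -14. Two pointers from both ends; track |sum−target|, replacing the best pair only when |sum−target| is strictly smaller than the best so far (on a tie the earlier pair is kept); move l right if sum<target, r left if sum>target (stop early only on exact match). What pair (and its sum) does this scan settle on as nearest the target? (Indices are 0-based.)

[0,14] -10+36=26 d=40 * → r--
[0,13] -10+32=22 d=36 * → r--
[0,12] -10+30=20 d=34 * → r--
[0,11] -10+27=17 d=31 * → r--
[0,10] -10+25=15 d=29 * → r--
[0,9] -10+24=14 d=28 * → r--
[0,8] -10+16=6 d=20 * → r--
[0,7] -10+15=5 d=19 * → r--
[0,6] -10+11=1 d=15 * → r--
[0,5] -10+7=-3 d=11 * → r--
[0,4] -10+5=-5 d=9 * → r--
[0,3] -10+4=-6 d=8 * → r--
[0,2] -10+-2=-12 d=2 * → r--
[0,1] -10+-7=-17 d=3 → l++

pair (-10, -2) with sum -12 (|Δ|=2)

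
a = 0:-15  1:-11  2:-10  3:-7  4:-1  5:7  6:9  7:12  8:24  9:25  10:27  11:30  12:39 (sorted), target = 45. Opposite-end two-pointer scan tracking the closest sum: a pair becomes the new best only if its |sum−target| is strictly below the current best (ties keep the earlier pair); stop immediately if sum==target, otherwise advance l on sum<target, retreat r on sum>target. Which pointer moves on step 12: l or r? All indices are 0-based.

r

[0,12] -15+39=24 d=21 * → l++
[1,12] -11+39=28 d=17 * → l++
[2,12] -10+39=29 d=16 * → l++
[3,12] -7+39=32 d=13 * → l++
[4,12] -1+39=38 d=7 * → l++
[5,12] 7+39=46 d=1 * → r--
[5,11] 7+30=37 d=8 → l++
[6,11] 9+30=39 d=6 → l++
[7,11] 12+30=42 d=3 → l++
[8,11] 24+30=54 d=9 → r--
[8,10] 24+27=51 d=6 → r--
[8,9] 24+25=49 d=4 → r--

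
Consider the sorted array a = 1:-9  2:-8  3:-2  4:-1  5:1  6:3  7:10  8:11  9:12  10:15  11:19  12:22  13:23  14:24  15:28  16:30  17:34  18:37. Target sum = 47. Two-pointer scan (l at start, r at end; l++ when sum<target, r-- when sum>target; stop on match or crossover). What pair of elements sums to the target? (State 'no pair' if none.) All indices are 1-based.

l=1 r=18: -9+37=28 <47, l++
l=2 r=18: -8+37=29 <47, l++
l=3 r=18: -2+37=35 <47, l++
l=4 r=18: -1+37=36 <47, l++
l=5 r=18: 1+37=38 <47, l++
l=6 r=18: 3+37=40 <47, l++
l=7 r=18: 10+37=47, found

(10, 37)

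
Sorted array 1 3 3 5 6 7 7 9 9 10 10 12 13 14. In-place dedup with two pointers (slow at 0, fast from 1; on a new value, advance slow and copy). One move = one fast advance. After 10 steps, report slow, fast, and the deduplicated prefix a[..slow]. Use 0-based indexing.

slow=6, fast=11, prefix=[1, 3, 5, 6, 7, 9, 10]

(s=0,f=1) a[fast]=3≠a[slow]=1 write a[1]=3 → slow++,fast++
(s=1,f=2) a[fast]=3=a[slow] dup → fast++
(s=1,f=3) a[fast]=5≠a[slow]=3 write a[2]=5 → slow++,fast++
(s=2,f=4) a[fast]=6≠a[slow]=5 write a[3]=6 → slow++,fast++
(s=3,f=5) a[fast]=7≠a[slow]=6 write a[4]=7 → slow++,fast++
(s=4,f=6) a[fast]=7=a[slow] dup → fast++
(s=4,f=7) a[fast]=9≠a[slow]=7 write a[5]=9 → slow++,fast++
(s=5,f=8) a[fast]=9=a[slow] dup → fast++
(s=5,f=9) a[fast]=10≠a[slow]=9 write a[6]=10 → slow++,fast++
(s=6,f=10) a[fast]=10=a[slow] dup → fast++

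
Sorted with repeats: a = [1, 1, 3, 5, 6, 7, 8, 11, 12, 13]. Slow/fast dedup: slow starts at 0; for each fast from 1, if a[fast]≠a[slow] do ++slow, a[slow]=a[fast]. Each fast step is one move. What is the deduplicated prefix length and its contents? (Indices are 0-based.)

length 9; prefix = [1, 3, 5, 6, 7, 8, 11, 12, 13]

(s=0,f=1) a[fast]=1=a[slow] dup → fast++
(s=0,f=2) a[fast]=3≠a[slow]=1 write a[1]=3 → slow++,fast++
(s=1,f=3) a[fast]=5≠a[slow]=3 write a[2]=5 → slow++,fast++
(s=2,f=4) a[fast]=6≠a[slow]=5 write a[3]=6 → slow++,fast++
(s=3,f=5) a[fast]=7≠a[slow]=6 write a[4]=7 → slow++,fast++
(s=4,f=6) a[fast]=8≠a[slow]=7 write a[5]=8 → slow++,fast++
(s=5,f=7) a[fast]=11≠a[slow]=8 write a[6]=11 → slow++,fast++
(s=6,f=8) a[fast]=12≠a[slow]=11 write a[7]=12 → slow++,fast++
(s=7,f=9) a[fast]=13≠a[slow]=12 write a[8]=13 → slow++,fast++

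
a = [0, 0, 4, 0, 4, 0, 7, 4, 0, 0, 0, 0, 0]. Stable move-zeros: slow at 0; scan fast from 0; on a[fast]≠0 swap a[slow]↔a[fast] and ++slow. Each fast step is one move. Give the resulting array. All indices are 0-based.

[4, 4, 7, 4, 0, 0, 0, 0, 0, 0, 0, 0, 0]

(s=0,f=0) a[fast]=0 → fast++
(s=0,f=1) a[fast]=0 → fast++
(s=0,f=2) a[fast]=4≠0 swap→a[0]=4 → slow++,fast++
(s=1,f=3) a[fast]=0 → fast++
(s=1,f=4) a[fast]=4≠0 swap→a[1]=4 → slow++,fast++
(s=2,f=5) a[fast]=0 → fast++
(s=2,f=6) a[fast]=7≠0 swap→a[2]=7 → slow++,fast++
(s=3,f=7) a[fast]=4≠0 swap→a[3]=4 → slow++,fast++
(s=4,f=8) a[fast]=0 → fast++
(s=4,f=9) a[fast]=0 → fast++
(s=4,f=10) a[fast]=0 → fast++
(s=4,f=11) a[fast]=0 → fast++
(s=4,f=12) a[fast]=0 → fast++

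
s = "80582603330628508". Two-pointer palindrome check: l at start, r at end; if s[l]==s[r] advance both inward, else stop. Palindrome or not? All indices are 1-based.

palindrome

l=1 r=17: '8'=='8', l++,r--
l=2 r=16: '0'=='0', l++,r--
l=3 r=15: '5'=='5', l++,r--
l=4 r=14: '8'=='8', l++,r--
l=5 r=13: '2'=='2', l++,r--
l=6 r=12: '6'=='6', l++,r--
l=7 r=11: '0'=='0', l++,r--
l=8 r=10: '3'=='3', l++,r--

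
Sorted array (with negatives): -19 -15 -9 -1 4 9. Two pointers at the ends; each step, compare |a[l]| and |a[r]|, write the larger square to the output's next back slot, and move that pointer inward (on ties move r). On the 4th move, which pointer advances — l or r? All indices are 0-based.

l

[0,5] |-19|>|9| out[5]=361 → l++
[1,5] |-15|>|9| out[4]=225 → l++
[2,5] |-9|<=|9| out[3]=81 → r--
[2,4] |-9|>|4| out[2]=81 → l++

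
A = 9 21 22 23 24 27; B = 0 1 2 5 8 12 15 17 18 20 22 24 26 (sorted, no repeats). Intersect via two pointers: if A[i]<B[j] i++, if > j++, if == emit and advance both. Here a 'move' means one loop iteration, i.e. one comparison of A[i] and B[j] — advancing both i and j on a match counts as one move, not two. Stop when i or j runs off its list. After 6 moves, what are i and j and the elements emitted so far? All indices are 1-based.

i=2, j=6, emitted=[]

i=1 j=1: 9>0, j++
i=1 j=2: 9>1, j++
i=1 j=3: 9>2, j++
i=1 j=4: 9>5, j++
i=1 j=5: 9>8, j++
i=1 j=6: 9<12, i++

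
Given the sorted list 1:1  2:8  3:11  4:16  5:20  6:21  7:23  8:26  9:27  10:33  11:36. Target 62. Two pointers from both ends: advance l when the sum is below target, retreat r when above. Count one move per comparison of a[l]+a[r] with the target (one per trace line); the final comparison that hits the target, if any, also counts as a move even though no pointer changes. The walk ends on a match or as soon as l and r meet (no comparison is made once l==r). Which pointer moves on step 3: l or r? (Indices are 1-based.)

l

l=1 r=11: 1+36=37 <62, l++
l=2 r=11: 8+36=44 <62, l++
l=3 r=11: 11+36=47 <62, l++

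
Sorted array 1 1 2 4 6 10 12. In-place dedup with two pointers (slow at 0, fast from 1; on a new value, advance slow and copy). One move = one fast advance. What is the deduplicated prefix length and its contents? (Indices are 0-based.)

(s=0,f=1) a[fast]=1=a[slow] dup → fast++
(s=0,f=2) a[fast]=2≠a[slow]=1 write a[1]=2 → slow++,fast++
(s=1,f=3) a[fast]=4≠a[slow]=2 write a[2]=4 → slow++,fast++
(s=2,f=4) a[fast]=6≠a[slow]=4 write a[3]=6 → slow++,fast++
(s=3,f=5) a[fast]=10≠a[slow]=6 write a[4]=10 → slow++,fast++
(s=4,f=6) a[fast]=12≠a[slow]=10 write a[5]=12 → slow++,fast++

length 6; prefix = [1, 2, 4, 6, 10, 12]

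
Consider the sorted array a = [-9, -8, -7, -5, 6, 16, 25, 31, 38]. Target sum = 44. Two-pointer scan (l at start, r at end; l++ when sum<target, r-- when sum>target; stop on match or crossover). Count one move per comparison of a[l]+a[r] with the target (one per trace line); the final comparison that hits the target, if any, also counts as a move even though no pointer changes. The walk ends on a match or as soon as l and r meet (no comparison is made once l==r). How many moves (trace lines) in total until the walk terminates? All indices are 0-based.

5 moves

l=0 r=8: -9+38=29 <44, l++
l=1 r=8: -8+38=30 <44, l++
l=2 r=8: -7+38=31 <44, l++
l=3 r=8: -5+38=33 <44, l++
l=4 r=8: 6+38=44, found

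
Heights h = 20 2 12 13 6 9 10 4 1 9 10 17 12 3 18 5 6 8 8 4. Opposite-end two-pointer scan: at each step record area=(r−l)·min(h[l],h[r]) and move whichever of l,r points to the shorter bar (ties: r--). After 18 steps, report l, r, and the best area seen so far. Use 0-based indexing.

l=0, r=1, best area=252

l=0 r=19: min(20,4)*19=76 best=76 *, r--
l=0 r=18: min(20,8)*18=144 best=144 *, r--
l=0 r=17: min(20,8)*17=136 best=144, r--
l=0 r=16: min(20,6)*16=96 best=144, r--
l=0 r=15: min(20,5)*15=75 best=144, r--
l=0 r=14: min(20,18)*14=252 best=252 *, r--
l=0 r=13: min(20,3)*13=39 best=252, r--
l=0 r=12: min(20,12)*12=144 best=252, r--
l=0 r=11: min(20,17)*11=187 best=252, r--
l=0 r=10: min(20,10)*10=100 best=252, r--
l=0 r=9: min(20,9)*9=81 best=252, r--
l=0 r=8: min(20,1)*8=8 best=252, r--
l=0 r=7: min(20,4)*7=28 best=252, r--
l=0 r=6: min(20,10)*6=60 best=252, r--
l=0 r=5: min(20,9)*5=45 best=252, r--
l=0 r=4: min(20,6)*4=24 best=252, r--
l=0 r=3: min(20,13)*3=39 best=252, r--
l=0 r=2: min(20,12)*2=24 best=252, r--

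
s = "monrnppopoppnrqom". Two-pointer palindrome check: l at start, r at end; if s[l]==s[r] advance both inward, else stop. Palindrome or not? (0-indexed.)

not a palindrome (mismatch at 2,14)

l=0 r=16: 'm'=='m', l++,r--
l=1 r=15: 'o'=='o', l++,r--
l=2 r=14: 'n'!='q', stop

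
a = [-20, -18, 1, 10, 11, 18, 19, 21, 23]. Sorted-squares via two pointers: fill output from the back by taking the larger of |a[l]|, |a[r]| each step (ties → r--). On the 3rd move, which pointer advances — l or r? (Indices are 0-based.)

l

[0,8] |-20|<=|23| out[8]=529 → r--
[0,7] |-20|<=|21| out[7]=441 → r--
[0,6] |-20|>|19| out[6]=400 → l++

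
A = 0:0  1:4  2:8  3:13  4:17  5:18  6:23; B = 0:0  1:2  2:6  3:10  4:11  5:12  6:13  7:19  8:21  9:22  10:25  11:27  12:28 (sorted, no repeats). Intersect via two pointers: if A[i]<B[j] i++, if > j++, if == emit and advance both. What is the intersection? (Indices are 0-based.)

intersection = [0, 13]

i=0 j=0: 0==0 emit, i++,j++
i=1 j=1: 4>2, j++
i=1 j=2: 4<6, i++
i=2 j=2: 8>6, j++
i=2 j=3: 8<10, i++
i=3 j=3: 13>10, j++
i=3 j=4: 13>11, j++
i=3 j=5: 13>12, j++
i=3 j=6: 13==13 emit, i++,j++
i=4 j=7: 17<19, i++
i=5 j=7: 18<19, i++
i=6 j=7: 23>19, j++
i=6 j=8: 23>21, j++
i=6 j=9: 23>22, j++
i=6 j=10: 23<25, i++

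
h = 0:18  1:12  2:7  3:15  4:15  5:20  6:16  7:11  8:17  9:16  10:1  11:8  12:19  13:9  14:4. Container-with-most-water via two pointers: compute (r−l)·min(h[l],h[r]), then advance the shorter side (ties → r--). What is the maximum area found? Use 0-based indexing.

max area = 216

l=0 r=14: min(18,4)*14=56 best=56 *, r--
l=0 r=13: min(18,9)*13=117 best=117 *, r--
l=0 r=12: min(18,19)*12=216 best=216 *, l++
l=1 r=12: min(12,19)*11=132 best=216, l++
l=2 r=12: min(7,19)*10=70 best=216, l++
l=3 r=12: min(15,19)*9=135 best=216, l++
l=4 r=12: min(15,19)*8=120 best=216, l++
l=5 r=12: min(20,19)*7=133 best=216, r--
l=5 r=11: min(20,8)*6=48 best=216, r--
l=5 r=10: min(20,1)*5=5 best=216, r--
l=5 r=9: min(20,16)*4=64 best=216, r--
l=5 r=8: min(20,17)*3=51 best=216, r--
l=5 r=7: min(20,11)*2=22 best=216, r--
l=5 r=6: min(20,16)*1=16 best=216, r--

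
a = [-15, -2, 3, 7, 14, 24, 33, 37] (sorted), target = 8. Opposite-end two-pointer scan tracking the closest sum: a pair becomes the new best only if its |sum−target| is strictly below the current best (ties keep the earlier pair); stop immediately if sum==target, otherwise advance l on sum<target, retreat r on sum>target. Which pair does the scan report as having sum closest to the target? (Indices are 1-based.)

l=1 r=8: -15+37=22 d=14 *, r--
l=1 r=7: -15+33=18 d=10 *, r--
l=1 r=6: -15+24=9 d=1 *, r--
l=1 r=5: -15+14=-1 d=9, l++
l=2 r=5: -2+14=12 d=4, r--
l=2 r=4: -2+7=5 d=3, l++
l=3 r=4: 3+7=10 d=2, r--

pair (-15, 24) with sum 9 (|Δ|=1)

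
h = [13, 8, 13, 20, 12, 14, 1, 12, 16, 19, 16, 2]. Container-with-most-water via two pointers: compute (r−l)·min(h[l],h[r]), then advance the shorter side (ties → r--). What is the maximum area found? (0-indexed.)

max area = 130

[0,11] min(13,2)*11=22 best=22 * → r--
[0,10] min(13,16)*10=130 best=130 * → l++
[1,10] min(8,16)*9=72 best=130 → l++
[2,10] min(13,16)*8=104 best=130 → l++
[3,10] min(20,16)*7=112 best=130 → r--
[3,9] min(20,19)*6=114 best=130 → r--
[3,8] min(20,16)*5=80 best=130 → r--
[3,7] min(20,12)*4=48 best=130 → r--
[3,6] min(20,1)*3=3 best=130 → r--
[3,5] min(20,14)*2=28 best=130 → r--
[3,4] min(20,12)*1=12 best=130 → r--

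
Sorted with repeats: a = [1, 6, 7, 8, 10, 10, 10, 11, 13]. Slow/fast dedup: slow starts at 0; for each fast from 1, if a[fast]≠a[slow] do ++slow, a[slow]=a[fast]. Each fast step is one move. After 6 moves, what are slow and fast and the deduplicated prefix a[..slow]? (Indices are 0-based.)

slow=4, fast=7, prefix=[1, 6, 7, 8, 10]

(s=0,f=1) a[fast]=6≠a[slow]=1 write a[1]=6 → slow++,fast++
(s=1,f=2) a[fast]=7≠a[slow]=6 write a[2]=7 → slow++,fast++
(s=2,f=3) a[fast]=8≠a[slow]=7 write a[3]=8 → slow++,fast++
(s=3,f=4) a[fast]=10≠a[slow]=8 write a[4]=10 → slow++,fast++
(s=4,f=5) a[fast]=10=a[slow] dup → fast++
(s=4,f=6) a[fast]=10=a[slow] dup → fast++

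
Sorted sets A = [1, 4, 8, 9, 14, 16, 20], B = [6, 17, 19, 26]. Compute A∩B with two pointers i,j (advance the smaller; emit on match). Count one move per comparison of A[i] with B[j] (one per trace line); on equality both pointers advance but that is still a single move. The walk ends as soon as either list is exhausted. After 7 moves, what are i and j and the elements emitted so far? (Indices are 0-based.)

i=6, j=1, emitted=[]

[i=0,j=0] 1<6 → i++
[i=1,j=0] 4<6 → i++
[i=2,j=0] 8>6 → j++
[i=2,j=1] 8<17 → i++
[i=3,j=1] 9<17 → i++
[i=4,j=1] 14<17 → i++
[i=5,j=1] 16<17 → i++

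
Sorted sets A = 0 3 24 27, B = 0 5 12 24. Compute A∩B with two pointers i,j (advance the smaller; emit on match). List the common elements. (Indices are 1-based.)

intersection = [0, 24]

i=1 j=1: 0==0 emit, i++,j++
i=2 j=2: 3<5, i++
i=3 j=2: 24>5, j++
i=3 j=3: 24>12, j++
i=3 j=4: 24==24 emit, i++,j++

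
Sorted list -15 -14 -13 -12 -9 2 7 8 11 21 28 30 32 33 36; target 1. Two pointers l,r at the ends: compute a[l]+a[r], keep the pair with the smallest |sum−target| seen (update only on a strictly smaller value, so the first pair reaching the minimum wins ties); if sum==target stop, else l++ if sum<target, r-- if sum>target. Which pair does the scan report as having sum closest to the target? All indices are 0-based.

l=0 r=14: -15+36=21 d=20 *, r--
l=0 r=13: -15+33=18 d=17 *, r--
l=0 r=12: -15+32=17 d=16 *, r--
l=0 r=11: -15+30=15 d=14 *, r--
l=0 r=10: -15+28=13 d=12 *, r--
l=0 r=9: -15+21=6 d=5 *, r--
l=0 r=8: -15+11=-4 d=5, l++
l=1 r=8: -14+11=-3 d=4 *, l++
l=2 r=8: -13+11=-2 d=3 *, l++
l=3 r=8: -12+11=-1 d=2 *, l++
l=4 r=8: -9+11=2 d=1 *, r--
l=4 r=7: -9+8=-1 d=2, l++
l=5 r=7: 2+8=10 d=9, r--
l=5 r=6: 2+7=9 d=8, r--

pair (-9, 11) with sum 2 (|Δ|=1)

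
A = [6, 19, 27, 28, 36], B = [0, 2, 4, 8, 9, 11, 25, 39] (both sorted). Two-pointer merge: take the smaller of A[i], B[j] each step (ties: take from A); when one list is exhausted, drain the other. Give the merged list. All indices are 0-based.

[0, 2, 4, 6, 8, 9, 11, 19, 25, 27, 28, 36, 39]

[i=0,j=0] A[i]=6>B[j]=0 take 0 → j++
[i=0,j=1] A[i]=6>B[j]=2 take 2 → j++
[i=0,j=2] A[i]=6>B[j]=4 take 4 → j++
[i=0,j=3] A[i]=6<=B[j]=8 take 6 → i++
[i=1,j=3] A[i]=19>B[j]=8 take 8 → j++
[i=1,j=4] A[i]=19>B[j]=9 take 9 → j++
[i=1,j=5] A[i]=19>B[j]=11 take 11 → j++
[i=1,j=6] A[i]=19<=B[j]=25 take 19 → i++
[i=2,j=6] A[i]=27>B[j]=25 take 25 → j++
[i=2,j=7] A[i]=27<=B[j]=39 take 27 → i++
[i=3,j=7] A[i]=28<=B[j]=39 take 28 → i++
[i=4,j=7] A[i]=36<=B[j]=39 take 36 → i++
[i=5,j=7] A done, take B[j]=39 → j++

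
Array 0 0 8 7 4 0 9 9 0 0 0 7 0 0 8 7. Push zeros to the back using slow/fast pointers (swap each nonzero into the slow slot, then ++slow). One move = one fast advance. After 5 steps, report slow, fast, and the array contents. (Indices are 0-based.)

(s=0,f=0) a[fast]=0 → fast++
(s=0,f=1) a[fast]=0 → fast++
(s=0,f=2) a[fast]=8≠0 swap→a[0]=8 → slow++,fast++
(s=1,f=3) a[fast]=7≠0 swap→a[1]=7 → slow++,fast++
(s=2,f=4) a[fast]=4≠0 swap→a[2]=4 → slow++,fast++

slow=3, fast=5, a=[8, 7, 4, 0, 0, 0, 9, 9, 0, 0, 0, 7, 0, 0, 8, 7]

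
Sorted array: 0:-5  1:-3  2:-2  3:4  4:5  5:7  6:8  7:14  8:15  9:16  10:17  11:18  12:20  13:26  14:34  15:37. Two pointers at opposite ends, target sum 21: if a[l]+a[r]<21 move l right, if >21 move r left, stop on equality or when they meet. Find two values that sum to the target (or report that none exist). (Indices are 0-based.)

(-5, 26)

[0,15] -5+37=32 >21 → r--
[0,14] -5+34=29 >21 → r--
[0,13] -5+26=21 → found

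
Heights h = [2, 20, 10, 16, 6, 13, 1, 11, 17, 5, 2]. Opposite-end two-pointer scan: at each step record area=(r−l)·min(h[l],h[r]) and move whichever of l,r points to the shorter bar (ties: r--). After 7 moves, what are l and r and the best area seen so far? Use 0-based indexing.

[0,10] min(2,2)*10=20 best=20 * → r--
[0,9] min(2,5)*9=18 best=20 → l++
[1,9] min(20,5)*8=40 best=40 * → r--
[1,8] min(20,17)*7=119 best=119 * → r--
[1,7] min(20,11)*6=66 best=119 → r--
[1,6] min(20,1)*5=5 best=119 → r--
[1,5] min(20,13)*4=52 best=119 → r--

l=1, r=4, best area=119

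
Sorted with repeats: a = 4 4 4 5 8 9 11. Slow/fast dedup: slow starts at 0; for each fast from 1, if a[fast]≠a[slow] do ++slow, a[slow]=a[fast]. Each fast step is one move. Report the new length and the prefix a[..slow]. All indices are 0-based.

length 5; prefix = [4, 5, 8, 9, 11]

(s=0,f=1) a[fast]=4=a[slow] dup → fast++
(s=0,f=2) a[fast]=4=a[slow] dup → fast++
(s=0,f=3) a[fast]=5≠a[slow]=4 write a[1]=5 → slow++,fast++
(s=1,f=4) a[fast]=8≠a[slow]=5 write a[2]=8 → slow++,fast++
(s=2,f=5) a[fast]=9≠a[slow]=8 write a[3]=9 → slow++,fast++
(s=3,f=6) a[fast]=11≠a[slow]=9 write a[4]=11 → slow++,fast++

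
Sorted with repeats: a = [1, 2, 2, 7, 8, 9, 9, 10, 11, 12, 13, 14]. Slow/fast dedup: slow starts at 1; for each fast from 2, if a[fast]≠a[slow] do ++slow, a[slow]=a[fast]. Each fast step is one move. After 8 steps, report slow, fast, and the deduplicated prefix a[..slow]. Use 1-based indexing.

slow=7, fast=10, prefix=[1, 2, 7, 8, 9, 10, 11]

slow=1 fast=2: a[fast]=2≠a[slow]=1 write a[2]=2, slow++,fast++
slow=2 fast=3: a[fast]=2=a[slow] dup, fast++
slow=2 fast=4: a[fast]=7≠a[slow]=2 write a[3]=7, slow++,fast++
slow=3 fast=5: a[fast]=8≠a[slow]=7 write a[4]=8, slow++,fast++
slow=4 fast=6: a[fast]=9≠a[slow]=8 write a[5]=9, slow++,fast++
slow=5 fast=7: a[fast]=9=a[slow] dup, fast++
slow=5 fast=8: a[fast]=10≠a[slow]=9 write a[6]=10, slow++,fast++
slow=6 fast=9: a[fast]=11≠a[slow]=10 write a[7]=11, slow++,fast++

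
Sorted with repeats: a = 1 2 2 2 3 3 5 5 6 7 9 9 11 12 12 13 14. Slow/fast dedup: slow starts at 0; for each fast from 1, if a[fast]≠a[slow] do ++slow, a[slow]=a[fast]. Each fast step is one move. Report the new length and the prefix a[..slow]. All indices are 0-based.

length 11; prefix = [1, 2, 3, 5, 6, 7, 9, 11, 12, 13, 14]

(s=0,f=1) a[fast]=2≠a[slow]=1 write a[1]=2 → slow++,fast++
(s=1,f=2) a[fast]=2=a[slow] dup → fast++
(s=1,f=3) a[fast]=2=a[slow] dup → fast++
(s=1,f=4) a[fast]=3≠a[slow]=2 write a[2]=3 → slow++,fast++
(s=2,f=5) a[fast]=3=a[slow] dup → fast++
(s=2,f=6) a[fast]=5≠a[slow]=3 write a[3]=5 → slow++,fast++
(s=3,f=7) a[fast]=5=a[slow] dup → fast++
(s=3,f=8) a[fast]=6≠a[slow]=5 write a[4]=6 → slow++,fast++
(s=4,f=9) a[fast]=7≠a[slow]=6 write a[5]=7 → slow++,fast++
(s=5,f=10) a[fast]=9≠a[slow]=7 write a[6]=9 → slow++,fast++
(s=6,f=11) a[fast]=9=a[slow] dup → fast++
(s=6,f=12) a[fast]=11≠a[slow]=9 write a[7]=11 → slow++,fast++
(s=7,f=13) a[fast]=12≠a[slow]=11 write a[8]=12 → slow++,fast++
(s=8,f=14) a[fast]=12=a[slow] dup → fast++
(s=8,f=15) a[fast]=13≠a[slow]=12 write a[9]=13 → slow++,fast++
(s=9,f=16) a[fast]=14≠a[slow]=13 write a[10]=14 → slow++,fast++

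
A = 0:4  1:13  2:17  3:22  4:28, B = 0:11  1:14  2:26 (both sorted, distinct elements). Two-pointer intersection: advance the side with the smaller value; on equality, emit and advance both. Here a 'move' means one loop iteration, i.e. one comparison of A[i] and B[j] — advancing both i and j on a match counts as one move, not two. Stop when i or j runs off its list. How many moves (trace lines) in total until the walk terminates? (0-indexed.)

7 moves

[i=0,j=0] 4<11 → i++
[i=1,j=0] 13>11 → j++
[i=1,j=1] 13<14 → i++
[i=2,j=1] 17>14 → j++
[i=2,j=2] 17<26 → i++
[i=3,j=2] 22<26 → i++
[i=4,j=2] 28>26 → j++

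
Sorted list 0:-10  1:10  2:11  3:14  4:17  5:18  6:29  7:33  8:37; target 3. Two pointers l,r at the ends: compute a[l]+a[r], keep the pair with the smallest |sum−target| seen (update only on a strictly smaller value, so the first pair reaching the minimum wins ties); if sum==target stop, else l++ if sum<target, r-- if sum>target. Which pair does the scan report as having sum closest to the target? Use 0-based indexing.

l=0 r=8: -10+37=27 d=24 *, r--
l=0 r=7: -10+33=23 d=20 *, r--
l=0 r=6: -10+29=19 d=16 *, r--
l=0 r=5: -10+18=8 d=5 *, r--
l=0 r=4: -10+17=7 d=4 *, r--
l=0 r=3: -10+14=4 d=1 *, r--
l=0 r=2: -10+11=1 d=2, l++
l=1 r=2: 10+11=21 d=18, r--

pair (-10, 14) with sum 4 (|Δ|=1)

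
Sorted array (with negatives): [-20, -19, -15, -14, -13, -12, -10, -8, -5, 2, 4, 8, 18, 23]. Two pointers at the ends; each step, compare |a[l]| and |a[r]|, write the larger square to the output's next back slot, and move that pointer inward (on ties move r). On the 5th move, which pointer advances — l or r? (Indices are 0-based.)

l

[0,13] |-20|<=|23| out[13]=529 → r--
[0,12] |-20|>|18| out[12]=400 → l++
[1,12] |-19|>|18| out[11]=361 → l++
[2,12] |-15|<=|18| out[10]=324 → r--
[2,11] |-15|>|8| out[9]=225 → l++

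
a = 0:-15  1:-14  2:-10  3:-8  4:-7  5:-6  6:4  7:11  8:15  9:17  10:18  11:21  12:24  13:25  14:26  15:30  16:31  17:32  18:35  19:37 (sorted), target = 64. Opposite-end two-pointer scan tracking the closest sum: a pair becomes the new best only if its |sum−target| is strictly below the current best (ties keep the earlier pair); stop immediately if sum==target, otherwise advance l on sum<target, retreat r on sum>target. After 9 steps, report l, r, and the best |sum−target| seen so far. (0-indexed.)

l=9, r=19, best |Δ|=12

l=0 r=19: -15+37=22 d=42 *, l++
l=1 r=19: -14+37=23 d=41 *, l++
l=2 r=19: -10+37=27 d=37 *, l++
l=3 r=19: -8+37=29 d=35 *, l++
l=4 r=19: -7+37=30 d=34 *, l++
l=5 r=19: -6+37=31 d=33 *, l++
l=6 r=19: 4+37=41 d=23 *, l++
l=7 r=19: 11+37=48 d=16 *, l++
l=8 r=19: 15+37=52 d=12 *, l++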